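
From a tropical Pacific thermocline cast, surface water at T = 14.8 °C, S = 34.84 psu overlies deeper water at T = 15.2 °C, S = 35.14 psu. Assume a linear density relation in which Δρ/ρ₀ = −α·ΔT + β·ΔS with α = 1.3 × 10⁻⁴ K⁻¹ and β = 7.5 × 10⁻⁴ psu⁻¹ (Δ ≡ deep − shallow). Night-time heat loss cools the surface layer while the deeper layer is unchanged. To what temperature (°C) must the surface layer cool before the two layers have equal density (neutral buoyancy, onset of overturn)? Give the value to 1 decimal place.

13.5 °C

Neutral buoyancy requires Δρ = 0, i.e. −α(T_deep − T_surf′) + β(S_deep − S_surf) = 0.
T_surf′ = T_deep − (β/α)·ΔS = 15.2 − (7.5 × 10⁻⁴/1.3 × 10⁻⁴)·(+0.30) = 13.469 °C.
Cooling required: 14.8 − (13.469) = 1.331 °C.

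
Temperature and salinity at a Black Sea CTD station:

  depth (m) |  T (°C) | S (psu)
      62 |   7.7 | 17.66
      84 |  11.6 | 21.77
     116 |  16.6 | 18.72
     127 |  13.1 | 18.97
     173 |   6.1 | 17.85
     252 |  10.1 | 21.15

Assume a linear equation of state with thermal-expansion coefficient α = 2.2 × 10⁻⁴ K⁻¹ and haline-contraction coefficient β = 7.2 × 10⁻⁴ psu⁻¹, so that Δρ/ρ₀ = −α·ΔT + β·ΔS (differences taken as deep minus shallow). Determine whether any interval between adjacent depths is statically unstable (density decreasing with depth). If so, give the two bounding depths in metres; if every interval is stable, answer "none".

84–116 m

Evaluate Δρ/ρ₀ = −αΔT + βΔS across each adjacent pair:
  62–84 m: −αΔT+βΔS = −(2.2 × 10⁻⁴)(+3.9)+(7.2 × 10⁻⁴)(+4.11) = 2.1 × 10⁻³ → stable
  84–116 m: −αΔT+βΔS = −(2.2 × 10⁻⁴)(+5.0)+(7.2 × 10⁻⁴)(-3.05) = -3.3 × 10⁻³ → UNSTABLE
  116–127 m: −αΔT+βΔS = −(2.2 × 10⁻⁴)(-3.5)+(7.2 × 10⁻⁴)(+0.25) = 9.5 × 10⁻⁴ → stable
  127–173 m: −αΔT+βΔS = −(2.2 × 10⁻⁴)(-7.0)+(7.2 × 10⁻⁴)(-1.12) = 7.3 × 10⁻⁴ → stable
  173–252 m: −αΔT+βΔS = −(2.2 × 10⁻⁴)(+4.0)+(7.2 × 10⁻⁴)(+3.30) = 1.5 × 10⁻³ → stable
The 84–116 m interval has Δρ < 0: lighter water underlies denser water.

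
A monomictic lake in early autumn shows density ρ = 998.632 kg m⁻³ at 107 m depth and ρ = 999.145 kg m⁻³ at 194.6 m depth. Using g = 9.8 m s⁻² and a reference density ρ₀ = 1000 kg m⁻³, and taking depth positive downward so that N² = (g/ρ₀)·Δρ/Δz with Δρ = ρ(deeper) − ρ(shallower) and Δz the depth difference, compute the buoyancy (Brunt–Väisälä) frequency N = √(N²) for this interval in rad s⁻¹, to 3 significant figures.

7.58 × 10⁻³ rad s⁻¹

Δρ = 999.145 − 998.632 = 0.513 kg m⁻³ over Δz = 194.6 − 107 = 87.6 m.
N² = (9.8/1000) × (0.513/87.6) = 5.7390 × 10⁻⁵ s⁻².
N = √(5.7390 × 10⁻⁵) = 7.5756 × 10⁻³ rad s⁻¹ ≈ 7.58 × 10⁻³ rad s⁻¹.
Since Δρ > 0 the layer is stably stratified.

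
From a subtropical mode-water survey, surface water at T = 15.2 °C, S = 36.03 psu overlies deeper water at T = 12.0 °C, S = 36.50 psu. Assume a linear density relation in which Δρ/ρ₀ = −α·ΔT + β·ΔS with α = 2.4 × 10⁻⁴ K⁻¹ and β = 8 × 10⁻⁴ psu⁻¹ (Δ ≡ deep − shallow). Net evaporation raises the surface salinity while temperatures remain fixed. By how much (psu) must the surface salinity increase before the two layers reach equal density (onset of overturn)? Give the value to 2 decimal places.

Neutral buoyancy requires −α(T_deep − T_surf) + β(S_deep − S_surf′) = 0.
S_surf′ = S_deep − (α/β)·ΔT = 36.50 − (2.4 × 10⁻⁴/8 × 10⁻⁴)·(-3.2) = 37.4600 psu.
Increase required: 37.4600 − 36.03 = 1.4300 psu.

1.43 psu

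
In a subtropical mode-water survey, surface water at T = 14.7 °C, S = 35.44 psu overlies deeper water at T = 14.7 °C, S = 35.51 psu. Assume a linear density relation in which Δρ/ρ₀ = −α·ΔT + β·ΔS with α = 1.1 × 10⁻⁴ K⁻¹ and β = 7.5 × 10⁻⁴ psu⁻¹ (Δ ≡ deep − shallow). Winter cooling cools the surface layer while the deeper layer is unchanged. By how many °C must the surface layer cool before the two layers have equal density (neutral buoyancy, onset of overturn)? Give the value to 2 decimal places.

0.48 °C

Neutral buoyancy requires Δρ = 0, i.e. −α(T_deep − T_surf′) + β(S_deep − S_surf) = 0.
T_surf′ = T_deep − (β/α)·ΔS = 14.7 − (7.5 × 10⁻⁴/1.1 × 10⁻⁴)·(+0.07) = 14.2227 °C.
Cooling required: 14.7 − (14.2227) = 0.4773 °C.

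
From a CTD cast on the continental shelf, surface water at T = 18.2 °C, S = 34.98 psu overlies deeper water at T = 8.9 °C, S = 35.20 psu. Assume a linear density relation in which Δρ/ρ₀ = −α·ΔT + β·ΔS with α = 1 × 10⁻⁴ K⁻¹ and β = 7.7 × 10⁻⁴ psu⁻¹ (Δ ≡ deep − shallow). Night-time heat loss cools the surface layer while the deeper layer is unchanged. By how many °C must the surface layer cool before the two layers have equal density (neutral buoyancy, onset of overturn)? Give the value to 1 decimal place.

Neutral buoyancy requires Δρ = 0, i.e. −α(T_deep − T_surf′) + β(S_deep − S_surf) = 0.
T_surf′ = T_deep − (β/α)·ΔS = 8.9 − (7.7 × 10⁻⁴/1 × 10⁻⁴)·(+0.22) = 7.206 °C.
Cooling required: 18.2 − (7.206) = 10.994 °C.

11.0 °C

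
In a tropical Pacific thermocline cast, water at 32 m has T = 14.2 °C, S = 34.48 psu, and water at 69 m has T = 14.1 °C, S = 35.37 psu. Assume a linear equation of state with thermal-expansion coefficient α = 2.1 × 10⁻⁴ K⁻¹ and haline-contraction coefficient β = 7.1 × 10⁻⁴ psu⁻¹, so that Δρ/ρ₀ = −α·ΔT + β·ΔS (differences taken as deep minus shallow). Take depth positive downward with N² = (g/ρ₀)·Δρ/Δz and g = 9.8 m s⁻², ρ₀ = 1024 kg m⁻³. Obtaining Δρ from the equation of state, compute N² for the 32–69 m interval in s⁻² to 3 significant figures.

ΔT = -0.1 K, ΔS = +0.89 psu (deep − shallow).
Δρ/ρ₀ = −αΔT + βΔS = 2.10 × 10⁻⁵ + 6.319 × 10⁻⁴ = 6.529 × 10⁻⁴, so Δρ ≈ 0.6686 kg m⁻³.
N² = (g/ρ₀)·Δρ/Δz = g·(Δρ/ρ₀)/Δz = 9.8 × 6.529 × 10⁻⁴ / 37 = 1.7293 × 10⁻⁴ s⁻² ≈ 1.73 × 10⁻⁴ s⁻².

1.73 × 10⁻⁴ s⁻²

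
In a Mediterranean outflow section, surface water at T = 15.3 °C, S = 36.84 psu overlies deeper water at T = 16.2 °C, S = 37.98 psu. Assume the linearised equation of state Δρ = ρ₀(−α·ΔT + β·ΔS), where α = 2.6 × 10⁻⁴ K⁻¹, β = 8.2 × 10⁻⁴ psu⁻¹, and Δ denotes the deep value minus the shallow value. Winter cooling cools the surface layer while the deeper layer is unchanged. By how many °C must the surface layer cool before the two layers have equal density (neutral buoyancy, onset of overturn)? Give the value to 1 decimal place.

Neutral buoyancy requires Δρ = 0, i.e. −α(T_deep − T_surf′) + β(S_deep − S_surf) = 0.
T_surf′ = T_deep − (β/α)·ΔS = 16.2 − (8.2 × 10⁻⁴/2.6 × 10⁻⁴)·(+1.14) = 12.605 °C.
Cooling required: 15.3 − (12.605) = 2.695 °C.

2.7 °C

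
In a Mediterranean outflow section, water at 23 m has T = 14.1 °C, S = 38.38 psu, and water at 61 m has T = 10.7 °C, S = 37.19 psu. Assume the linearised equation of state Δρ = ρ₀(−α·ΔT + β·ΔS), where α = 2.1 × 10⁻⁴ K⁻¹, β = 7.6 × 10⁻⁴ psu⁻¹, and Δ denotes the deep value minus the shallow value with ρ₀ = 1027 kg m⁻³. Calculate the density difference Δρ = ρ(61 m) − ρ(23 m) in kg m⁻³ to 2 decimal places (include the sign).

ΔT = -3.4 K, ΔS = -1.19 psu (deep − shallow).
Δρ/ρ₀ = −(2.1 × 10⁻⁴)(-3.4) + (7.6 × 10⁻⁴)(-1.19) = -1.904 × 10⁻⁴.
Δρ = 1027 × (-1.904 × 10⁻⁴) = -0.20 kg m⁻³.
Negative Δρ: lighter below, statically unstable.

-0.20 kg m⁻³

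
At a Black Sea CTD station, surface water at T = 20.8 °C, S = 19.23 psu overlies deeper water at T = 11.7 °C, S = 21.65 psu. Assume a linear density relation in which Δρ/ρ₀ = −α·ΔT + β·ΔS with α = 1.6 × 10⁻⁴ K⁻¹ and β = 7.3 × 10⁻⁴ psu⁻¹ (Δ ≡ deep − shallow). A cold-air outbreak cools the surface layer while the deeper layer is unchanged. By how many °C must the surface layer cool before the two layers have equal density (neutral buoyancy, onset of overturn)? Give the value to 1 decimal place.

20.1 °C

Neutral buoyancy requires Δρ = 0, i.e. −α(T_deep − T_surf′) + β(S_deep − S_surf) = 0.
T_surf′ = T_deep − (β/α)·ΔS = 11.7 − (7.3 × 10⁻⁴/1.6 × 10⁻⁴)·(+2.42) = 0.659 °C.
Cooling required: 20.8 − (0.659) = 20.141 °C.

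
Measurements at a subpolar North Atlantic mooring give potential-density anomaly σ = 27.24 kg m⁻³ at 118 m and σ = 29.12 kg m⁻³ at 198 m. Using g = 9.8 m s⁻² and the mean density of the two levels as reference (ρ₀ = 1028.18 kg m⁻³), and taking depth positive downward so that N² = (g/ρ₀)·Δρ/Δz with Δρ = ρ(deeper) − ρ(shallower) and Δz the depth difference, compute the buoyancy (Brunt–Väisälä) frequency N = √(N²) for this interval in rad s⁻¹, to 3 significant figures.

Δρ = 1029.12 − 1027.24 = 1.88 kg m⁻³ over Δz = 198 − 118 = 80 m.
N² = (9.8/1028.18) × (1.88/80) = 2.2399 × 10⁻⁴ s⁻².
N = √(2.2399 × 10⁻⁴) = 0.014966 rad s⁻¹ ≈ 0.0150 rad s⁻¹.
N² > 0, so the interval is statically stable.

0.0150 rad s⁻¹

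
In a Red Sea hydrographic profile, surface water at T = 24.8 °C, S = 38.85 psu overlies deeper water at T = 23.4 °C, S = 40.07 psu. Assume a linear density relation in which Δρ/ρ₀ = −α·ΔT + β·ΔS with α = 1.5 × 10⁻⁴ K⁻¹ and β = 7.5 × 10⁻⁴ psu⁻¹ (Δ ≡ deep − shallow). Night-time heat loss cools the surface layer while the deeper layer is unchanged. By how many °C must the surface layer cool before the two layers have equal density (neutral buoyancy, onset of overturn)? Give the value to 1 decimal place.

Neutral buoyancy requires Δρ = 0, i.e. −α(T_deep − T_surf′) + β(S_deep − S_surf) = 0.
T_surf′ = T_deep − (β/α)·ΔS = 23.4 − (7.5 × 10⁻⁴/1.5 × 10⁻⁴)·(+1.22) = 17.300 °C.
Cooling required: 24.8 − (17.300) = 7.500 °C.

7.5 °C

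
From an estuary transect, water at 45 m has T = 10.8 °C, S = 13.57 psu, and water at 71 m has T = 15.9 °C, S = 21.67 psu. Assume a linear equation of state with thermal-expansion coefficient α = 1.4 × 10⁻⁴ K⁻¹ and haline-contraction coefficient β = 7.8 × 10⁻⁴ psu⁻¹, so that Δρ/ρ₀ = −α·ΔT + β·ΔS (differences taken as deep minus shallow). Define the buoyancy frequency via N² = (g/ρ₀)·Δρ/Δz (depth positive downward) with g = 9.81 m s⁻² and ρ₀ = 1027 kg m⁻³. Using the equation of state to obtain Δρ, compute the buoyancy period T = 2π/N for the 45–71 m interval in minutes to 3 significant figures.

2.28 min

ΔT = +5.1 K, ΔS = +8.10 psu (deep − shallow).
Δρ/ρ₀ = −αΔT + βΔS = -7.14 × 10⁻⁴ + 6.318 × 10⁻³ = 5.604 × 10⁻³, so Δρ ≈ 5.755 kg m⁻³.
N² = (g/ρ₀)·Δρ/Δz = g·(Δρ/ρ₀)/Δz = 9.81 × 5.604 × 10⁻³ / 26 = 2.1144 × 10⁻³ s⁻².
N = √(2.1144 × 10⁻³) = 0.045983 rad s⁻¹ → T = 2π/N = 136.64 s = 2.2773 min ≈ 2.28 min.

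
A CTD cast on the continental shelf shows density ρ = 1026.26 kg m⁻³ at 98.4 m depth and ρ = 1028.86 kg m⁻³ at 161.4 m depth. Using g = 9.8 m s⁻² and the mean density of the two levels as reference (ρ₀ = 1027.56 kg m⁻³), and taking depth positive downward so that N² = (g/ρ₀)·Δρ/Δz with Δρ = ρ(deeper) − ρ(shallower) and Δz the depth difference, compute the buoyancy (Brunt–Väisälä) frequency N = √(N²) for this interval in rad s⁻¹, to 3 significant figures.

Δρ = 1028.86 − 1026.26 = 2.60 kg m⁻³ over Δz = 161.4 − 98.4 = 63 m.
N² = (9.8/1027.56) × (2.60/63) = 3.9360 × 10⁻⁴ s⁻².
N = √(3.9360 × 10⁻⁴) = 0.019839 rad s⁻¹ ≈ 0.0198 rad s⁻¹.
Since Δρ > 0 the layer is stably stratified.

0.0198 rad s⁻¹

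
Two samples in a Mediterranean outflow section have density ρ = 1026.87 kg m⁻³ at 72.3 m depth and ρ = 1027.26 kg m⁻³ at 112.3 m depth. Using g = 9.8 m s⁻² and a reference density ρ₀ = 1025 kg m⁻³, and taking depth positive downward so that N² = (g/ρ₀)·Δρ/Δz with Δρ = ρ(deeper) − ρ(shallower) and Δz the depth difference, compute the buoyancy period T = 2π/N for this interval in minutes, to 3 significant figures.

10.8 min

Δρ = 1027.26 − 1026.87 = 0.39 kg m⁻³ over Δz = 112.3 − 72.3 = 40 m.
N² = (9.8/1025) × (0.39/40) = 9.3220 × 10⁻⁵ s⁻².
N = √(9.3220 × 10⁻⁵) = 9.6551 × 10⁻³ rad s⁻¹, so T = 2π/N = 650.76 s = 10.846 min ≈ 10.8 min.
N² > 0, so the interval is statically stable.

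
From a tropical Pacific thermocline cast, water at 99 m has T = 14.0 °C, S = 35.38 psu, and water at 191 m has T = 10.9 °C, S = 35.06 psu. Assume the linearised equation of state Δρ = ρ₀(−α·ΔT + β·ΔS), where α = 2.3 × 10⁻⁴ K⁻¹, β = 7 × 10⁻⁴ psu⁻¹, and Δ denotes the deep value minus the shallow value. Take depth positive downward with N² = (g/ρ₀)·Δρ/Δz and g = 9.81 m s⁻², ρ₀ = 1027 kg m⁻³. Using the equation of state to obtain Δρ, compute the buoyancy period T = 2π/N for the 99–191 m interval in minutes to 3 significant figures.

ΔT = -3.1 K, ΔS = -0.32 psu (deep − shallow).
Δρ/ρ₀ = −αΔT + βΔS = 7.13 × 10⁻⁴ − 2.24 × 10⁻⁴ = 4.89 × 10⁻⁴, so Δρ ≈ 0.5022 kg m⁻³.
N² = (g/ρ₀)·Δρ/Δz = g·(Δρ/ρ₀)/Δz = 9.81 × 4.89 × 10⁻⁴ / 92 = 5.2142 × 10⁻⁵ s⁻².
N = √(5.2142 × 10⁻⁵) = 7.2209 × 10⁻³ rad s⁻¹ → T = 2π/N = 870.14 s = 14.502 min ≈ 14.5 min.

14.5 min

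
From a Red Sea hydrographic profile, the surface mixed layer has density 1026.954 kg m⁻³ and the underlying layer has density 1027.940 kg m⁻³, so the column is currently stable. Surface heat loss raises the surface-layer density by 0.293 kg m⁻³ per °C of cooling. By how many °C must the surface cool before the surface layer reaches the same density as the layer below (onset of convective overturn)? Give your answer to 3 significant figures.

3.37 °C

Density deficit of the surface layer: 1027.940 − 1026.954 = 0.986 kg m⁻³.
Required change = 0.986 / 0.293 = 3.37 °C.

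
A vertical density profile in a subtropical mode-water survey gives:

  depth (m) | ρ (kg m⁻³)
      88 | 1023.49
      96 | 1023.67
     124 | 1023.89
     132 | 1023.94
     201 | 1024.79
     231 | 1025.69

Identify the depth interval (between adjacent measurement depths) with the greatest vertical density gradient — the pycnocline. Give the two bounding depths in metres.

Compute the density gradient over each adjacent pair:
  88–96 m: Δρ/Δz = 0.18/8 = 0.022 kg m⁻⁴
  96–124 m: Δρ/Δz = 0.22/28 = 7.9 × 10⁻³ kg m⁻⁴
  124–132 m: Δρ/Δz = 0.05/8 = 6.3 × 10⁻³ kg m⁻⁴
  132–201 m: Δρ/Δz = 0.85/69 = 0.012 kg m⁻⁴
  201–231 m: Δρ/Δz = 0.90/30 = 0.030 kg m⁻⁴
The largest gradient is in the 201–231 m interval — the pycnocline.

201–231 m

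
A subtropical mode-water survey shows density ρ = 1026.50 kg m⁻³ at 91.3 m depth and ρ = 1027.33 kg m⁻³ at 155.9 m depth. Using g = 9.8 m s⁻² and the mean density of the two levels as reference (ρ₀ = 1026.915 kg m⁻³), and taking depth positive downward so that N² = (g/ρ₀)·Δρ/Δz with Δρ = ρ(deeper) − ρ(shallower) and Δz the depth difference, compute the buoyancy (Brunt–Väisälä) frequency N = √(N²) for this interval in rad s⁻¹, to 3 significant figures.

0.0111 rad s⁻¹

Δρ = 1027.33 − 1026.50 = 0.83 kg m⁻³ over Δz = 155.9 − 91.3 = 64.6 m.
N² = (9.8/1026.915) × (0.83/64.6) = 1.2261 × 10⁻⁴ s⁻².
N = √(1.2261 × 10⁻⁴) = 0.011073 rad s⁻¹ ≈ 0.0111 rad s⁻¹.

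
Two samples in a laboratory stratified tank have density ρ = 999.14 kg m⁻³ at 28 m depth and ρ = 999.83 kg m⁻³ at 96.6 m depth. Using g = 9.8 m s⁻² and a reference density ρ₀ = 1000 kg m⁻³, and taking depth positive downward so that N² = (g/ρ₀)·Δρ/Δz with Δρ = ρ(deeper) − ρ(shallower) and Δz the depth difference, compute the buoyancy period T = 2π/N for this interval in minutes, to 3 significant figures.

Δρ = 999.83 − 999.14 = 0.69 kg m⁻³ over Δz = 96.6 − 28 = 68.6 m.
N² = (9.8/1000) × (0.69/68.6) = 9.8571 × 10⁻⁵ s⁻².
N = √(9.8571 × 10⁻⁵) = 9.9283 × 10⁻³ rad s⁻¹, so T = 2π/N = 632.86 s = 10.548 min ≈ 10.5 min.

10.5 min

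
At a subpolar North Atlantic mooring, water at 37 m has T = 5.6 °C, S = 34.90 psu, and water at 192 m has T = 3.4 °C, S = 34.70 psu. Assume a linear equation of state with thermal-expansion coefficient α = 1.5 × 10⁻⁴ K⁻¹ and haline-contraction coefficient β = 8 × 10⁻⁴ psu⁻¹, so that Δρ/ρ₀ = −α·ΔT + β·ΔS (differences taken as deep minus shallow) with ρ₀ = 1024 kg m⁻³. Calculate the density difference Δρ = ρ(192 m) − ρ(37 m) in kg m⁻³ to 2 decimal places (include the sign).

+0.17 kg m⁻³

ΔT = -2.2 K, ΔS = -0.20 psu (deep − shallow).
Δρ/ρ₀ = −(1.5 × 10⁻⁴)(-2.2) + (8 × 10⁻⁴)(-0.20) = 1.70 × 10⁻⁴.
Δρ = 1024 × (1.70 × 10⁻⁴) = +0.17 kg m⁻³.
Positive Δρ: denser below, stable.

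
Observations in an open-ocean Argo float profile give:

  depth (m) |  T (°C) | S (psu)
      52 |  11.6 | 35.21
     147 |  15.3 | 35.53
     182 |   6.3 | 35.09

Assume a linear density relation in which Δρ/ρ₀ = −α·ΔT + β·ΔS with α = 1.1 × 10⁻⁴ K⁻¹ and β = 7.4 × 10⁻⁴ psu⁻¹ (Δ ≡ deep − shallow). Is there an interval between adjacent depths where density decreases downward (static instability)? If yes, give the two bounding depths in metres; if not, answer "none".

52–147 m

Evaluate Δρ/ρ₀ = −αΔT + βΔS across each adjacent pair:
  52–147 m: −αΔT+βΔS = −(1.1 × 10⁻⁴)(+3.7)+(7.4 × 10⁻⁴)(+0.32) = -1.7 × 10⁻⁴ → UNSTABLE
  147–182 m: −αΔT+βΔS = −(1.1 × 10⁻⁴)(-9.0)+(7.4 × 10⁻⁴)(-0.44) = 6.6 × 10⁻⁴ → stable
The 52–147 m interval has Δρ < 0: lighter water underlies denser water.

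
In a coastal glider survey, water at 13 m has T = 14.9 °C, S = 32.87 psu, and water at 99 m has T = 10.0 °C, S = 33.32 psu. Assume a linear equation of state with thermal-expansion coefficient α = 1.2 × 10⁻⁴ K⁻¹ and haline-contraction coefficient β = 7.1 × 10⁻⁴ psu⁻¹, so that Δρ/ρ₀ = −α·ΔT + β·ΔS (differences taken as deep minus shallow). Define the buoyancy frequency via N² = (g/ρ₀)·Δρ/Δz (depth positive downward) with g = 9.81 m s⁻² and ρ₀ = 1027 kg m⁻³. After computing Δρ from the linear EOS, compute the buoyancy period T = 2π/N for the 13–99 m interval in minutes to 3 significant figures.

10.3 min

ΔT = -4.9 K, ΔS = +0.45 psu (deep − shallow).
Δρ/ρ₀ = −αΔT + βΔS = 5.88 × 10⁻⁴ + 3.195 × 10⁻⁴ = 9.075 × 10⁻⁴, so Δρ ≈ 0.9320 kg m⁻³.
N² = (g/ρ₀)·Δρ/Δz = g·(Δρ/ρ₀)/Δz = 9.81 × 9.075 × 10⁻⁴ / 86 = 1.0352 × 10⁻⁴ s⁻².
N = √(1.0352 × 10⁻⁴) = 0.010174 rad s⁻¹ → T = 2π/N = 617.57 s = 10.293 min ≈ 10.3 min.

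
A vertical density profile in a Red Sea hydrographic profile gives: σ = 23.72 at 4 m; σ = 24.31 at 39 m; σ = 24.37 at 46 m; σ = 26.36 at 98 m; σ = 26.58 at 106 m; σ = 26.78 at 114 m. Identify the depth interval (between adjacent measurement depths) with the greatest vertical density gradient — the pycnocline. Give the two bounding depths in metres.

Compute the density gradient over each adjacent pair:
  4–39 m: Δρ/Δz = 0.59/35 = 0.017 kg m⁻⁴
  39–46 m: Δρ/Δz = 0.06/7 = 8.6 × 10⁻³ kg m⁻⁴
  46–98 m: Δρ/Δz = 1.99/52 = 0.038 kg m⁻⁴
  98–106 m: Δρ/Δz = 0.22/8 = 0.028 kg m⁻⁴
  106–114 m: Δρ/Δz = 0.20/8 = 0.025 kg m⁻⁴
The largest gradient is in the 46–98 m interval — the pycnocline.

46–98 m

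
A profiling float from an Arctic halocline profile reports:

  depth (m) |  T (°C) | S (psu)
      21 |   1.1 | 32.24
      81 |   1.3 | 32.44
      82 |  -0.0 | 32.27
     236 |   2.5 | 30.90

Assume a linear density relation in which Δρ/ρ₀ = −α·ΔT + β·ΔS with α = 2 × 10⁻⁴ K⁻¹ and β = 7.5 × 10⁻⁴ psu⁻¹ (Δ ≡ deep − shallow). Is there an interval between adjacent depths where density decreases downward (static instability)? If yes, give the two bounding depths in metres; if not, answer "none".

Evaluate Δρ/ρ₀ = −αΔT + βΔS across each adjacent pair:
  21–81 m: −αΔT+βΔS = −(2 × 10⁻⁴)(+0.2)+(7.5 × 10⁻⁴)(+0.20) = 1.1 × 10⁻⁴ → stable
  81–82 m: −αΔT+βΔS = −(2 × 10⁻⁴)(-1.3)+(7.5 × 10⁻⁴)(-0.17) = 1.3 × 10⁻⁴ → stable
  82–236 m: −αΔT+βΔS = −(2 × 10⁻⁴)(+2.5)+(7.5 × 10⁻⁴)(-1.37) = -1.5 × 10⁻³ → UNSTABLE
The 82–236 m interval has Δρ < 0: lighter water underlies denser water.

82–236 m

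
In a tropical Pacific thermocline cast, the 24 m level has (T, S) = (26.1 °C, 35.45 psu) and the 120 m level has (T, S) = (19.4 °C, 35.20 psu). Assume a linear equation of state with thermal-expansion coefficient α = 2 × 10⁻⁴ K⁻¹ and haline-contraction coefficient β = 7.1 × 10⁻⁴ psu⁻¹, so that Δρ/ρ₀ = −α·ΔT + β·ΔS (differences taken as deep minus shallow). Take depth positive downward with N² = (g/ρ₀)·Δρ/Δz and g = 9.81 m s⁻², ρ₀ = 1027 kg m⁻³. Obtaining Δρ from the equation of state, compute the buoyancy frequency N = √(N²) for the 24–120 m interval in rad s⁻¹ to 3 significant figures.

0.0109 rad s⁻¹

ΔT = -6.7 K, ΔS = -0.25 psu (deep − shallow).
Δρ/ρ₀ = −αΔT + βΔS = 1.34 × 10⁻³ − 1.775 × 10⁻⁴ = 1.1625 × 10⁻³, so Δρ ≈ 1.194 kg m⁻³.
N² = (g/ρ₀)·Δρ/Δz = g·(Δρ/ρ₀)/Δz = 9.81 × 1.1625 × 10⁻³ / 96 = 1.1879 × 10⁻⁴ s⁻².
N = √(1.1879 × 10⁻⁴) = 0.010899 rad s⁻¹ ≈ 0.0109 rad s⁻¹.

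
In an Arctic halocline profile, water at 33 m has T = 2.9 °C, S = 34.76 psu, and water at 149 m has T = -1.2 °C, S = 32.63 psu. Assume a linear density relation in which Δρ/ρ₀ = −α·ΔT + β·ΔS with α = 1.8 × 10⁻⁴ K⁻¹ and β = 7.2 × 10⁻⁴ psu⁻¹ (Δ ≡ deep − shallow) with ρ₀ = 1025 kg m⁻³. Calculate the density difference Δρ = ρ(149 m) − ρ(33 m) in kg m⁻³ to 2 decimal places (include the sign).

-0.82 kg m⁻³

ΔT = -4.1 K, ΔS = -2.13 psu (deep − shallow).
Δρ/ρ₀ = −(1.8 × 10⁻⁴)(-4.1) + (7.2 × 10⁻⁴)(-2.13) = -7.956 × 10⁻⁴.
Δρ = 1025 × (-7.956 × 10⁻⁴) = -0.82 kg m⁻³.
Negative Δρ: lighter below, statically unstable.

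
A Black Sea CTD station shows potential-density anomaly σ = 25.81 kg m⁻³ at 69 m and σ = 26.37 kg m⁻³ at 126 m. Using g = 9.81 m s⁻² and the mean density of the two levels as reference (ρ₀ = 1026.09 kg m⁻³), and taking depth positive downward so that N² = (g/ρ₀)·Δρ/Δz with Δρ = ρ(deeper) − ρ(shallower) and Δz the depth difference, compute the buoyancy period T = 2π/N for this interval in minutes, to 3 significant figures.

Δρ = 1026.37 − 1025.81 = 0.56 kg m⁻³ over Δz = 126 − 69 = 57 m.
N² = (9.81/1026.09) × (0.56/57) = 9.3928 × 10⁻⁵ s⁻².
N = √(9.3928 × 10⁻⁵) = 9.6916 × 10⁻³ rad s⁻¹, so T = 2π/N = 648.31 s = 10.805 min ≈ 10.8 min.

10.8 min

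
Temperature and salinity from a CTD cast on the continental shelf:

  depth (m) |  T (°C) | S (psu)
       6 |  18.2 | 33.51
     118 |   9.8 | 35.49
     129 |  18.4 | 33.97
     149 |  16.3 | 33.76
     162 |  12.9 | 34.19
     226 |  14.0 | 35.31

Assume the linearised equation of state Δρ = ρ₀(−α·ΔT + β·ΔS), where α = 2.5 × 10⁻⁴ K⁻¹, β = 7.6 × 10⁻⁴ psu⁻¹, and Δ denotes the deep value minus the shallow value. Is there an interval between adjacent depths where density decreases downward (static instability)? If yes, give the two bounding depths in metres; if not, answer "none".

118–129 m

Evaluate Δρ/ρ₀ = −αΔT + βΔS across each adjacent pair:
  6–118 m: −αΔT+βΔS = −(2.5 × 10⁻⁴)(-8.4)+(7.6 × 10⁻⁴)(+1.98) = 3.6 × 10⁻³ → stable
  118–129 m: −αΔT+βΔS = −(2.5 × 10⁻⁴)(+8.6)+(7.6 × 10⁻⁴)(-1.52) = -3.3 × 10⁻³ → UNSTABLE
  129–149 m: −αΔT+βΔS = −(2.5 × 10⁻⁴)(-2.1)+(7.6 × 10⁻⁴)(-0.21) = 3.7 × 10⁻⁴ → stable
  149–162 m: −αΔT+βΔS = −(2.5 × 10⁻⁴)(-3.4)+(7.6 × 10⁻⁴)(+0.43) = 1.2 × 10⁻³ → stable
  162–226 m: −αΔT+βΔS = −(2.5 × 10⁻⁴)(+1.1)+(7.6 × 10⁻⁴)(+1.12) = 5.8 × 10⁻⁴ → stable
The 118–129 m interval has Δρ < 0: lighter water underlies denser water.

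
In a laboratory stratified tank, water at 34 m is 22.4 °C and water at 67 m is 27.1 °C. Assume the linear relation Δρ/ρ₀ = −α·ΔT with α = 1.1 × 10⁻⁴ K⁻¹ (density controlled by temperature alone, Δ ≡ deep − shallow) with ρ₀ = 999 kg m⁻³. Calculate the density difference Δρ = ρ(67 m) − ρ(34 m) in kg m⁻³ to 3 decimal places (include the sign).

ΔT = +4.7 K, Δρ/ρ₀ = −αΔT = -5.17 × 10⁻⁴.
Δρ = 999 × (-5.17 × 10⁻⁴) = -0.516 kg m⁻³.
Negative Δρ: lighter below, statically unstable.

-0.516 kg m⁻³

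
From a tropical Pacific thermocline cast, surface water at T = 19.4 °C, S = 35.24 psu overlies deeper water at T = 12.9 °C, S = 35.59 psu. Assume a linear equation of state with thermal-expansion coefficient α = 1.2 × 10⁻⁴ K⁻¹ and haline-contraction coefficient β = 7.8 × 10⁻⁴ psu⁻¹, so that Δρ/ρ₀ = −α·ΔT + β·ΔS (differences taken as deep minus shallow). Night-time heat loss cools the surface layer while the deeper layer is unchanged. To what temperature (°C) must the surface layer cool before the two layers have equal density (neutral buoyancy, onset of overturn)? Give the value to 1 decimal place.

10.6 °C

Neutral buoyancy requires Δρ = 0, i.e. −α(T_deep − T_surf′) + β(S_deep − S_surf) = 0.
T_surf′ = T_deep − (β/α)·ΔS = 12.9 − (7.8 × 10⁻⁴/1.2 × 10⁻⁴)·(+0.35) = 10.625 °C.
Cooling required: 19.4 − (10.625) = 8.775 °C.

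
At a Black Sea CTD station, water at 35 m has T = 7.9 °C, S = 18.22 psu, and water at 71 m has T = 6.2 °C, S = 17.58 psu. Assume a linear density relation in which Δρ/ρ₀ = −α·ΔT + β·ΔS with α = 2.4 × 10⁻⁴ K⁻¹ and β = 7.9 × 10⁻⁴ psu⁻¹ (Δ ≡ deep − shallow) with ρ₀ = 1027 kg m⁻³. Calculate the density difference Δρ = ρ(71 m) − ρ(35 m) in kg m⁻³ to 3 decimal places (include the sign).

-0.100 kg m⁻³

ΔT = -1.7 K, ΔS = -0.64 psu (deep − shallow).
Δρ/ρ₀ = −(2.4 × 10⁻⁴)(-1.7) + (7.9 × 10⁻⁴)(-0.64) = -9.76 × 10⁻⁵.
Δρ = 1027 × (-9.76 × 10⁻⁵) = -0.100 kg m⁻³.
Negative Δρ: lighter below, statically unstable.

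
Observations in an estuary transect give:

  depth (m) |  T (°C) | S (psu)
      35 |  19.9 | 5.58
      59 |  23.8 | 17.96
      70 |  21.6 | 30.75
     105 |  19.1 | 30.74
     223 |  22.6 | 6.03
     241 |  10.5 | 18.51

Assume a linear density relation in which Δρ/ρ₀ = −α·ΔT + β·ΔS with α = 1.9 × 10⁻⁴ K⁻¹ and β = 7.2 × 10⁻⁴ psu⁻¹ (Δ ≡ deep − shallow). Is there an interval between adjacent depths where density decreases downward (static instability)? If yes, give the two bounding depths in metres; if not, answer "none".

Evaluate Δρ/ρ₀ = −αΔT + βΔS across each adjacent pair:
  35–59 m: −αΔT+βΔS = −(1.9 × 10⁻⁴)(+3.9)+(7.2 × 10⁻⁴)(+12.38) = 8.2 × 10⁻³ → stable
  59–70 m: −αΔT+βΔS = −(1.9 × 10⁻⁴)(-2.2)+(7.2 × 10⁻⁴)(+12.79) = 9.6 × 10⁻³ → stable
  70–105 m: −αΔT+βΔS = −(1.9 × 10⁻⁴)(-2.5)+(7.2 × 10⁻⁴)(-0.01) = 4.7 × 10⁻⁴ → stable
  105–223 m: −αΔT+βΔS = −(1.9 × 10⁻⁴)(+3.5)+(7.2 × 10⁻⁴)(-24.71) = -0.018 → UNSTABLE
  223–241 m: −αΔT+βΔS = −(1.9 × 10⁻⁴)(-12.1)+(7.2 × 10⁻⁴)(+12.48) = 0.011 → stable
The 105–223 m interval has Δρ < 0: lighter water underlies denser water.

105–223 m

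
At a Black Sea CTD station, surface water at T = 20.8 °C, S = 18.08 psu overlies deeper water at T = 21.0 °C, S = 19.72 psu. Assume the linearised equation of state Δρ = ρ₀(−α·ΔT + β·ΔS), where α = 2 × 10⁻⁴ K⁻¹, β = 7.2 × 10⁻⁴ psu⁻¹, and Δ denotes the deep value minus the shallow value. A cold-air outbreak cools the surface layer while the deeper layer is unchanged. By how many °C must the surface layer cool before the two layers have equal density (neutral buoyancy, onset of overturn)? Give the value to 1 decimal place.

5.7 °C

Neutral buoyancy requires Δρ = 0, i.e. −α(T_deep − T_surf′) + β(S_deep − S_surf) = 0.
T_surf′ = T_deep − (β/α)·ΔS = 21.0 − (7.2 × 10⁻⁴/2 × 10⁻⁴)·(+1.64) = 15.096 °C.
Cooling required: 20.8 − (15.096) = 5.704 °C.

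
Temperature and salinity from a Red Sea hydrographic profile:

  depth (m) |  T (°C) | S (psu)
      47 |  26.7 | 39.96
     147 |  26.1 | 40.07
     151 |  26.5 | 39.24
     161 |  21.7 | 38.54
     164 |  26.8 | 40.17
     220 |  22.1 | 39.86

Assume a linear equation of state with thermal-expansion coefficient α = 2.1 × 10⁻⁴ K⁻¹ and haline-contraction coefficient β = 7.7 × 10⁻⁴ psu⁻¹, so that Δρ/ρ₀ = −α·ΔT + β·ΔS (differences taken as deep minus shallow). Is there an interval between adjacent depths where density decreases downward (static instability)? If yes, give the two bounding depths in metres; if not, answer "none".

Evaluate Δρ/ρ₀ = −αΔT + βΔS across each adjacent pair:
  47–147 m: −αΔT+βΔS = −(2.1 × 10⁻⁴)(-0.6)+(7.7 × 10⁻⁴)(+0.11) = 2.1 × 10⁻⁴ → stable
  147–151 m: −αΔT+βΔS = −(2.1 × 10⁻⁴)(+0.4)+(7.7 × 10⁻⁴)(-0.83) = -7.2 × 10⁻⁴ → UNSTABLE
  151–161 m: −αΔT+βΔS = −(2.1 × 10⁻⁴)(-4.8)+(7.7 × 10⁻⁴)(-0.70) = 4.7 × 10⁻⁴ → stable
  161–164 m: −αΔT+βΔS = −(2.1 × 10⁻⁴)(+5.1)+(7.7 × 10⁻⁴)(+1.63) = 1.8 × 10⁻⁴ → stable
  164–220 m: −αΔT+βΔS = −(2.1 × 10⁻⁴)(-4.7)+(7.7 × 10⁻⁴)(-0.31) = 7.5 × 10⁻⁴ → stable
The 147–151 m interval has Δρ < 0: lighter water underlies denser water.

147–151 m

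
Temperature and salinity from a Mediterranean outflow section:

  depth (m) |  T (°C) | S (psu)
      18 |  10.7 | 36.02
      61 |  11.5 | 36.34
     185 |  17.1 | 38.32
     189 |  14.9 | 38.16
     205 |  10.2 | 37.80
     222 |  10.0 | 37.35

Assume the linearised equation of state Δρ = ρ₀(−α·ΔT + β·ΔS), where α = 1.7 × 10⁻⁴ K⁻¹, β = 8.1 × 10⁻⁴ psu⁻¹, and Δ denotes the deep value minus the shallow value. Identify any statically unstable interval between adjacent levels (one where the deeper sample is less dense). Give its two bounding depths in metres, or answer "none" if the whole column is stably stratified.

205–222 m

Evaluate Δρ/ρ₀ = −αΔT + βΔS across each adjacent pair:
  18–61 m: −αΔT+βΔS = −(1.7 × 10⁻⁴)(+0.8)+(8.1 × 10⁻⁴)(+0.32) = 1.2 × 10⁻⁴ → stable
  61–185 m: −αΔT+βΔS = −(1.7 × 10⁻⁴)(+5.6)+(8.1 × 10⁻⁴)(+1.98) = 6.5 × 10⁻⁴ → stable
  185–189 m: −αΔT+βΔS = −(1.7 × 10⁻⁴)(-2.2)+(8.1 × 10⁻⁴)(-0.16) = 2.4 × 10⁻⁴ → stable
  189–205 m: −αΔT+βΔS = −(1.7 × 10⁻⁴)(-4.7)+(8.1 × 10⁻⁴)(-0.36) = 5.1 × 10⁻⁴ → stable
  205–222 m: −αΔT+βΔS = −(1.7 × 10⁻⁴)(-0.2)+(8.1 × 10⁻⁴)(-0.45) = -3.3 × 10⁻⁴ → UNSTABLE
The 205–222 m interval has Δρ < 0: lighter water underlies denser water.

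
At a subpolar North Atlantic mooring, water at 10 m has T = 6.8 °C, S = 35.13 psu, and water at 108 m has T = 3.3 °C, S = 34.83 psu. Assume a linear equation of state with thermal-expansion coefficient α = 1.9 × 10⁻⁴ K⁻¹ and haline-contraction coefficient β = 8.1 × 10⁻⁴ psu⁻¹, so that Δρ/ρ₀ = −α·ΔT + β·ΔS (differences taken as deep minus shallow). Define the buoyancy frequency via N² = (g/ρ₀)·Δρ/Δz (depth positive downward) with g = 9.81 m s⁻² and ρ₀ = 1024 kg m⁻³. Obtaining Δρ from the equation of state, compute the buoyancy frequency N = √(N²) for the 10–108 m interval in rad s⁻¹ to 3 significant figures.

6.50 × 10⁻³ rad s⁻¹

ΔT = -3.5 K, ΔS = -0.30 psu (deep − shallow).
Δρ/ρ₀ = −αΔT + βΔS = 6.65 × 10⁻⁴ − 2.43 × 10⁻⁴ = 4.22 × 10⁻⁴, so Δρ ≈ 0.4321 kg m⁻³.
N² = (g/ρ₀)·Δρ/Δz = g·(Δρ/ρ₀)/Δz = 9.81 × 4.22 × 10⁻⁴ / 98 = 4.2243 × 10⁻⁵ s⁻².
N = √(4.2243 × 10⁻⁵) = 6.4995 × 10⁻³ rad s⁻¹ ≈ 6.50 × 10⁻³ rad s⁻¹.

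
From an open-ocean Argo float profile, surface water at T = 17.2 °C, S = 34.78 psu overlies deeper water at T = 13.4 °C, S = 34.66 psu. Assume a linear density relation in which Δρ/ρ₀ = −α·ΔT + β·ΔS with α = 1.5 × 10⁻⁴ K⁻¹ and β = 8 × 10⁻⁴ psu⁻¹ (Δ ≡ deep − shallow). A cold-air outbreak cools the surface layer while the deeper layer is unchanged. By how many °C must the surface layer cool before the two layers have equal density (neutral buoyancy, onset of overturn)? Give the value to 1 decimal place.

Neutral buoyancy requires Δρ = 0, i.e. −α(T_deep − T_surf′) + β(S_deep − S_surf) = 0.
T_surf′ = T_deep − (β/α)·ΔS = 13.4 − (8 × 10⁻⁴/1.5 × 10⁻⁴)·(-0.12) = 14.040 °C.
Cooling required: 17.2 − (14.040) = 3.160 °C.

3.2 °C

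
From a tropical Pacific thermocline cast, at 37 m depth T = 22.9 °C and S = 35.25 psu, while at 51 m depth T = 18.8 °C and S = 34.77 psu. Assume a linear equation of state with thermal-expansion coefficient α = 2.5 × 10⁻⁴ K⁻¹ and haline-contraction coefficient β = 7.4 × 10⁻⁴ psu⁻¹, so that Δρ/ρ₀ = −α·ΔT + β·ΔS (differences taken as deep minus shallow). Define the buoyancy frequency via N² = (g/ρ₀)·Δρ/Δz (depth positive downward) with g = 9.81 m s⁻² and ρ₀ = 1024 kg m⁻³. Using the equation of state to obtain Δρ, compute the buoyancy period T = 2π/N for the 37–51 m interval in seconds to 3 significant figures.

ΔT = -4.1 K, ΔS = -0.48 psu (deep − shallow).
Δρ/ρ₀ = −αΔT + βΔS = 1.025 × 10⁻³ − 3.552 × 10⁻⁴ = 6.698 × 10⁻⁴, so Δρ ≈ 0.6859 kg m⁻³.
N² = (g/ρ₀)·Δρ/Δz = g·(Δρ/ρ₀)/Δz = 9.81 × 6.698 × 10⁻⁴ / 14 = 4.6934 × 10⁻⁴ s⁻².
N = √(4.6934 × 10⁻⁴) = 0.021664 rad s⁻¹ → T = 2π/N = 290.03 s ≈ 290 s.

290 s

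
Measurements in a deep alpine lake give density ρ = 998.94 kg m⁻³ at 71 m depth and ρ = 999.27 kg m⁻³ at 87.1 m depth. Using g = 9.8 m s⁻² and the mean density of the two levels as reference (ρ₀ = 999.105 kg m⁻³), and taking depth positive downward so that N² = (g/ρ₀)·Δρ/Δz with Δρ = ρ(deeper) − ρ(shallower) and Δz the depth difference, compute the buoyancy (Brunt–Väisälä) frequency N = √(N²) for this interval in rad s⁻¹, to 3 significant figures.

Δρ = 999.27 − 998.94 = 0.33 kg m⁻³ over Δz = 87.1 − 71 = 16.1 m.
N² = (9.8/999.105) × (0.33/16.1) = 2.0105 × 10⁻⁴ s⁻².
N = √(2.0105 × 10⁻⁴) = 0.014179 rad s⁻¹ ≈ 0.0142 rad s⁻¹.
A positive N² confirms static stability across the interval.

0.0142 rad s⁻¹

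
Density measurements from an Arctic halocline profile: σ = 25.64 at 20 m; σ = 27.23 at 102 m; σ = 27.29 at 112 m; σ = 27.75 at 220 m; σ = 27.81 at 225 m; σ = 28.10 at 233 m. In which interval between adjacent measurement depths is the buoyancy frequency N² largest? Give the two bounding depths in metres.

Compute the density gradient over each adjacent pair:
  20–102 m: Δρ/Δz = 1.59/82 = 0.019 kg m⁻⁴
  102–112 m: Δρ/Δz = 0.06/10 = 6.0 × 10⁻³ kg m⁻⁴
  112–220 m: Δρ/Δz = 0.46/108 = 4.3 × 10⁻³ kg m⁻⁴
  220–225 m: Δρ/Δz = 0.06/5 = 0.012 kg m⁻⁴
  225–233 m: Δρ/Δz = 0.29/8 = 0.036 kg m⁻⁴
The largest gradient is in the 225–233 m interval — the pycnocline.

225–233 m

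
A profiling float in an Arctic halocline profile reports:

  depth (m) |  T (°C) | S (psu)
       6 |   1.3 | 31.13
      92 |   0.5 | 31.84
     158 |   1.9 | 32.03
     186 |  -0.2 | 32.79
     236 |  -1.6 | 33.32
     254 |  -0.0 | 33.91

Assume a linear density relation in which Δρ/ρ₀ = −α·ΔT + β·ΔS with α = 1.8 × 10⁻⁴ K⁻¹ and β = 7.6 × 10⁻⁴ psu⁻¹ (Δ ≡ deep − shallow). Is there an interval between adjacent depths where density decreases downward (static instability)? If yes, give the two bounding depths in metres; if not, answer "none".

92–158 m

Evaluate Δρ/ρ₀ = −αΔT + βΔS across each adjacent pair:
  6–92 m: −αΔT+βΔS = −(1.8 × 10⁻⁴)(-0.8)+(7.6 × 10⁻⁴)(+0.71) = 6.8 × 10⁻⁴ → stable
  92–158 m: −αΔT+βΔS = −(1.8 × 10⁻⁴)(+1.4)+(7.6 × 10⁻⁴)(+0.19) = -1.1 × 10⁻⁴ → UNSTABLE
  158–186 m: −αΔT+βΔS = −(1.8 × 10⁻⁴)(-2.1)+(7.6 × 10⁻⁴)(+0.76) = 9.6 × 10⁻⁴ → stable
  186–236 m: −αΔT+βΔS = −(1.8 × 10⁻⁴)(-1.4)+(7.6 × 10⁻⁴)(+0.53) = 6.5 × 10⁻⁴ → stable
  236–254 m: −αΔT+βΔS = −(1.8 × 10⁻⁴)(+1.6)+(7.6 × 10⁻⁴)(+0.59) = 1.6 × 10⁻⁴ → stable
The 92–158 m interval has Δρ < 0: lighter water underlies denser water.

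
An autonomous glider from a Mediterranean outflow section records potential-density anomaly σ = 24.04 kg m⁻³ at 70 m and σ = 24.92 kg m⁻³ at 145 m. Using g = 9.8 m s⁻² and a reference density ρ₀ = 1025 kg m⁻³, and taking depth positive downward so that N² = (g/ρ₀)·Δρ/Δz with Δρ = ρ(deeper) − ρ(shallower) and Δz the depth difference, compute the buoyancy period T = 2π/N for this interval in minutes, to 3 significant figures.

Δρ = 1024.92 − 1024.04 = 0.88 kg m⁻³ over Δz = 145 − 70 = 75 m.
N² = (9.8/1025) × (0.88/75) = 1.1218 × 10⁻⁴ s⁻².
N = √(1.1218 × 10⁻⁴) = 0.010592 rad s⁻¹, so T = 2π/N = 593.20 s = 9.8867 min ≈ 9.89 min.

9.89 min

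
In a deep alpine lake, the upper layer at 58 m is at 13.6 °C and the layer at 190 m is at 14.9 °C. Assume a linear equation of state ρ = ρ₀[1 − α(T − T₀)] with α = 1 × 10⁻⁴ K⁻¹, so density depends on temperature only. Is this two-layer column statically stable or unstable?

unstable

ΔT = 14.9 − 13.6 = +1.3 K, so Δρ/ρ₀ = −αΔT = -1.30 × 10⁻⁴.
Δρ/ρ₀ < 0, so Δρ < 0: deeper water is lighter → statically unstable; the column would overturn.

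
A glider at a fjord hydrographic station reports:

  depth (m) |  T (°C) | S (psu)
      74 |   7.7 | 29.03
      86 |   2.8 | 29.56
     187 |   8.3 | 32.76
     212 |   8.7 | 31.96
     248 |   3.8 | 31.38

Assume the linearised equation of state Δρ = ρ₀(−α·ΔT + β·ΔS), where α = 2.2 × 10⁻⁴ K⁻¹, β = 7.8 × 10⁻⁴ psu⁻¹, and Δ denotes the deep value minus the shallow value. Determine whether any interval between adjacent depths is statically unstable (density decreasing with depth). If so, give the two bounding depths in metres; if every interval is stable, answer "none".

Evaluate Δρ/ρ₀ = −αΔT + βΔS across each adjacent pair:
  74–86 m: −αΔT+βΔS = −(2.2 × 10⁻⁴)(-4.9)+(7.8 × 10⁻⁴)(+0.53) = 1.5 × 10⁻³ → stable
  86–187 m: −αΔT+βΔS = −(2.2 × 10⁻⁴)(+5.5)+(7.8 × 10⁻⁴)(+3.20) = 1.3 × 10⁻³ → stable
  187–212 m: −αΔT+βΔS = −(2.2 × 10⁻⁴)(+0.4)+(7.8 × 10⁻⁴)(-0.80) = -7.1 × 10⁻⁴ → UNSTABLE
  212–248 m: −αΔT+βΔS = −(2.2 × 10⁻⁴)(-4.9)+(7.8 × 10⁻⁴)(-0.58) = 6.3 × 10⁻⁴ → stable
The 187–212 m interval has Δρ < 0: lighter water underlies denser water.

187–212 m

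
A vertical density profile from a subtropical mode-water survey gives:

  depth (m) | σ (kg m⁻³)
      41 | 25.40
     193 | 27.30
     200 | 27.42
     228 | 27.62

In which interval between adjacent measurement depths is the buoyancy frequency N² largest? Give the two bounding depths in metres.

193–200 m

Compute the density gradient over each adjacent pair:
  41–193 m: Δρ/Δz = 1.90/152 = 0.012 kg m⁻⁴
  193–200 m: Δρ/Δz = 0.12/7 = 0.017 kg m⁻⁴
  200–228 m: Δρ/Δz = 0.20/28 = 7.1 × 10⁻³ kg m⁻⁴
The largest gradient is in the 193–200 m interval — the pycnocline.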